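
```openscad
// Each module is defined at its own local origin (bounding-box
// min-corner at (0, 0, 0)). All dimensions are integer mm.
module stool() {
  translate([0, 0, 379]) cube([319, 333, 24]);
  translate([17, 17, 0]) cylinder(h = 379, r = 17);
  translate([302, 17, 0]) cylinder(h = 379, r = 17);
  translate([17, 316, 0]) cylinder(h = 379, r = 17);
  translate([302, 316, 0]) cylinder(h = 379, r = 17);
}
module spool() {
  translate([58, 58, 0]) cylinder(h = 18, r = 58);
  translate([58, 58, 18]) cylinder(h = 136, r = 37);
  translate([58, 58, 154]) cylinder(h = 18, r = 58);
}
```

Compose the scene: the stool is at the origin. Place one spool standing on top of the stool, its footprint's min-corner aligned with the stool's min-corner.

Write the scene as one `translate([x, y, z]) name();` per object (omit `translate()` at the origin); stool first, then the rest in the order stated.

stool();
translate([0, 0, 403]) spool();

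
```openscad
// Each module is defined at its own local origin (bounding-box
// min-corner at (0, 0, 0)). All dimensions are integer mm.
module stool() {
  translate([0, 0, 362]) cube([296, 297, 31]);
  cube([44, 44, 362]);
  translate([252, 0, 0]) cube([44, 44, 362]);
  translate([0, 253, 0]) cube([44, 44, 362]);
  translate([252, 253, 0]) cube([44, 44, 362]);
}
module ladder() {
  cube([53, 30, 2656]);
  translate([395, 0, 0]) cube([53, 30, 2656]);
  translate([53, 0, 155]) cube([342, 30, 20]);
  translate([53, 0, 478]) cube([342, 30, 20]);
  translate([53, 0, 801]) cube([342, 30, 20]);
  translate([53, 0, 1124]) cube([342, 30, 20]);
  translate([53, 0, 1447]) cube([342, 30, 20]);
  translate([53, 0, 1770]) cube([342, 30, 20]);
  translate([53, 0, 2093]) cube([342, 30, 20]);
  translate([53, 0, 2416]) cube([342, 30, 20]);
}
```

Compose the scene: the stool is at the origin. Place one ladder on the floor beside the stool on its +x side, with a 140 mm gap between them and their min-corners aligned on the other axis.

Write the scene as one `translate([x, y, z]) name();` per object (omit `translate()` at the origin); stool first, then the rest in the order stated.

stool();
translate([436, 0, 0]) ladder();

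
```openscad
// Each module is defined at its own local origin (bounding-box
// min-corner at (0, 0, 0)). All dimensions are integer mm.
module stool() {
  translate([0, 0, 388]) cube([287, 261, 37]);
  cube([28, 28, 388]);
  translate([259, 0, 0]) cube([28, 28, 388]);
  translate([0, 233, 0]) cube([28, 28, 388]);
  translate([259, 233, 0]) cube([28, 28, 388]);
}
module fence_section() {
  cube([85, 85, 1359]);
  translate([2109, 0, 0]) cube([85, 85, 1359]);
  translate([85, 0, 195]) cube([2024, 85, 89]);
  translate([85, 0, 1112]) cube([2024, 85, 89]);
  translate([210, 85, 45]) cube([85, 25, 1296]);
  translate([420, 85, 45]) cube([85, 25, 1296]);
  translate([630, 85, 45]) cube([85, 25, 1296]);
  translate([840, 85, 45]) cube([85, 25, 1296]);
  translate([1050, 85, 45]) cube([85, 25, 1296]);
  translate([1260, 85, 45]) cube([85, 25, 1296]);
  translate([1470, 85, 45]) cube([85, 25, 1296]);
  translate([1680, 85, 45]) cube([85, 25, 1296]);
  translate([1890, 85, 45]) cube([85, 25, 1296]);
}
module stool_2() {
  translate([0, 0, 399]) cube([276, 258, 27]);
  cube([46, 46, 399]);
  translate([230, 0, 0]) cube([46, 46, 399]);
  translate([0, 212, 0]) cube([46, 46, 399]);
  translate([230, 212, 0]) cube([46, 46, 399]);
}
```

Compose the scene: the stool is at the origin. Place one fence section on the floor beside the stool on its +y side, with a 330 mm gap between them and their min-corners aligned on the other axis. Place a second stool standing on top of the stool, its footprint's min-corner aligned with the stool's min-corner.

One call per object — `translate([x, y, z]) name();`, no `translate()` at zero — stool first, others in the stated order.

stool();
translate([0, 591, 0]) fence_section();
translate([0, 0, 425]) stool_2();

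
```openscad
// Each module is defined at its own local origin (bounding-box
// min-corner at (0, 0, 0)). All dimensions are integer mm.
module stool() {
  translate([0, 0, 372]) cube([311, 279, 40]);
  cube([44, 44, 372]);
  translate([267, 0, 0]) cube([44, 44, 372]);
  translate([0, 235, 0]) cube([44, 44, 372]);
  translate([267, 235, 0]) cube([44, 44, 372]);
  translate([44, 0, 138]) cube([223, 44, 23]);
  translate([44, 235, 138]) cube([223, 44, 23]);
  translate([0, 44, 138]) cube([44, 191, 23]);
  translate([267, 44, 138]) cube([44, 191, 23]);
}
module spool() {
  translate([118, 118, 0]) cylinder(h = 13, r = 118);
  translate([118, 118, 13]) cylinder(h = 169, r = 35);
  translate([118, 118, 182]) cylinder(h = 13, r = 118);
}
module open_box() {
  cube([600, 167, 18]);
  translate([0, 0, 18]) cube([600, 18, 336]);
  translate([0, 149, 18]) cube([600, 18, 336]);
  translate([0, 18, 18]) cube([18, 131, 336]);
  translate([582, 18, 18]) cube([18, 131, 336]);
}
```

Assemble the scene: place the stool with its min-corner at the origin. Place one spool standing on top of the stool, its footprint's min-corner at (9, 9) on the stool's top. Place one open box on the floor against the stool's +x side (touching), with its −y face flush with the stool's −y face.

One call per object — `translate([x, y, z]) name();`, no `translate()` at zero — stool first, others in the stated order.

stool();
translate([9, 9, 412]) spool();
translate([311, 0, 0]) open_box();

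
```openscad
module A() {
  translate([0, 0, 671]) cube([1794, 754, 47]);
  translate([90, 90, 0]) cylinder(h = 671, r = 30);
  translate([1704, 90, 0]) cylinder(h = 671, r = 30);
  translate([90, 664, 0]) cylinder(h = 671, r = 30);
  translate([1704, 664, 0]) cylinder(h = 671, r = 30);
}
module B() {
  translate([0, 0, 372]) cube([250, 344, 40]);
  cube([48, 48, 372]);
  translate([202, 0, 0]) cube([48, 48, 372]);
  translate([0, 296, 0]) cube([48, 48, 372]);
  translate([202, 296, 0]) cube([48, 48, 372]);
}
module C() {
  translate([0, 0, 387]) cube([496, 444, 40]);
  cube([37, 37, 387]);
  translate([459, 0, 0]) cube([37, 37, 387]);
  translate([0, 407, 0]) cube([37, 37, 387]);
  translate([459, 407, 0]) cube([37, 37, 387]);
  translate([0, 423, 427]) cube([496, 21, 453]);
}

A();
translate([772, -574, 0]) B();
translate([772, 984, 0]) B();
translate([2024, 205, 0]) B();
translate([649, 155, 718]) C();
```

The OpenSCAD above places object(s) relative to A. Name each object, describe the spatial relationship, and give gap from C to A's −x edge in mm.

A is a table. B is a stool. C is a chair. Three stools sit around the table at the −y, +y, +x sides. The chair is on top of the table, centred. The gap from the chair to the table's −x edge is 649 mm.

The chair's min-x is at 649; the table's min-x is 0; gap = 649 mm.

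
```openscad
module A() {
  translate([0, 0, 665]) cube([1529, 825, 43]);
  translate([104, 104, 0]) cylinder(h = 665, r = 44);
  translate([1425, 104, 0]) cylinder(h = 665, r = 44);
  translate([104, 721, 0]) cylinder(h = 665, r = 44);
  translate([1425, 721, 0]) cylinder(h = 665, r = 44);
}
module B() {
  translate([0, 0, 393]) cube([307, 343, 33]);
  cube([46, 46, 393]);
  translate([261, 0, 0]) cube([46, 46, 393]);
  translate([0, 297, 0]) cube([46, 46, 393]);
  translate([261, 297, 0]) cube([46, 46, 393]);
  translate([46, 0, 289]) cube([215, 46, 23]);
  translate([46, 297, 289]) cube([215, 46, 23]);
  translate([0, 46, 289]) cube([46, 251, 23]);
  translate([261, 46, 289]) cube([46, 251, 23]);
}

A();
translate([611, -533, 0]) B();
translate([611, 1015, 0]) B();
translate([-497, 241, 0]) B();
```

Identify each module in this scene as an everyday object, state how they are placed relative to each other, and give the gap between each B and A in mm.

A is a table. B is a stool. Three stools sit around the table at the −y, +y, −x sides. The gap between each stool and the table is 190 mm.

Each stool's nearest face is 190 mm from the table's bounding box.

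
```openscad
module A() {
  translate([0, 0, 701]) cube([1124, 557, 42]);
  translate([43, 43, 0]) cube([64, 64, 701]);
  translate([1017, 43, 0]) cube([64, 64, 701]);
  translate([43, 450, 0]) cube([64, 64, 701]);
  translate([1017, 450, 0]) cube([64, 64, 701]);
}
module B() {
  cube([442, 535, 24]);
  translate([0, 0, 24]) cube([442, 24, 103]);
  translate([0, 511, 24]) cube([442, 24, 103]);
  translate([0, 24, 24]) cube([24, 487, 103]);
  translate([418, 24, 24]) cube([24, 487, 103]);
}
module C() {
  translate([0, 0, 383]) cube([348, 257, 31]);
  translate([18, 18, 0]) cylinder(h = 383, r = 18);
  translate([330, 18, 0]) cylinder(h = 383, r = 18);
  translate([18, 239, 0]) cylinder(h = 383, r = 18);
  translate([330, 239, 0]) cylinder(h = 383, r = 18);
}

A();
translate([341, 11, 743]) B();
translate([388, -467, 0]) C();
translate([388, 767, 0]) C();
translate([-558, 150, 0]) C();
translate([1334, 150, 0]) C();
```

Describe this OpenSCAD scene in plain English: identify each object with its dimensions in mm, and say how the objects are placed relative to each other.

A is a table with a 1124×557 mm rectangular top, 42 mm thick, top surface at z = 743 mm, supported by four 64×64 mm square legs, each inset 43 mm from the nearest pair of top edges, running from the floor.

B is an open storage box with external size 442×535×127 mm and wall thickness 24 mm (the base is also 24 mm thick). The base covers the whole footprint; the four walls stand on the base, with the y-facing walls full-width and the x-facing walls fitting between their inner faces.

C is a four-legged stool. The seat is 348×257 mm, 31 mm thick, top at z = 414 mm. It stands on four round legs, each 36 mm in diameter, from z = 0 to the seat underside, each leg's axis is inset half a diameter from the nearest pair of seat edges (so the leg's bounding box is flush with the corner).

The open box is on top of the table, centred. Four stools sit around the table at the −y, +y, −x, +x sides.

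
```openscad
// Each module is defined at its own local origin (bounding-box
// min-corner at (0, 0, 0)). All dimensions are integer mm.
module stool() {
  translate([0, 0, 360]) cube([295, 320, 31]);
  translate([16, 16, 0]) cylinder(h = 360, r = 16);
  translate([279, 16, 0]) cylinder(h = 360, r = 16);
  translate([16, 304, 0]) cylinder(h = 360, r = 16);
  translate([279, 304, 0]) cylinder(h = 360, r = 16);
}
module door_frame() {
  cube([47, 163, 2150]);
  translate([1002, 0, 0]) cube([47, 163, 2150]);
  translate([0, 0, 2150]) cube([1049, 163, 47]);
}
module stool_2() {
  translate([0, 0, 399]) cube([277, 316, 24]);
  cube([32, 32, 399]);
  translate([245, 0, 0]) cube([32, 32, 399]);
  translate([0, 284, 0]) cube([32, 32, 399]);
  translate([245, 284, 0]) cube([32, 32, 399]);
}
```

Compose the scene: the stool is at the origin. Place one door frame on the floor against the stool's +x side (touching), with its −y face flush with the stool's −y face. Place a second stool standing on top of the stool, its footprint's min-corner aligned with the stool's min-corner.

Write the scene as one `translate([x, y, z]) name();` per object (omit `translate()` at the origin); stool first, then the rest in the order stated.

stool();
translate([295, 0, 0]) door_frame();
translate([0, 0, 391]) stool_2();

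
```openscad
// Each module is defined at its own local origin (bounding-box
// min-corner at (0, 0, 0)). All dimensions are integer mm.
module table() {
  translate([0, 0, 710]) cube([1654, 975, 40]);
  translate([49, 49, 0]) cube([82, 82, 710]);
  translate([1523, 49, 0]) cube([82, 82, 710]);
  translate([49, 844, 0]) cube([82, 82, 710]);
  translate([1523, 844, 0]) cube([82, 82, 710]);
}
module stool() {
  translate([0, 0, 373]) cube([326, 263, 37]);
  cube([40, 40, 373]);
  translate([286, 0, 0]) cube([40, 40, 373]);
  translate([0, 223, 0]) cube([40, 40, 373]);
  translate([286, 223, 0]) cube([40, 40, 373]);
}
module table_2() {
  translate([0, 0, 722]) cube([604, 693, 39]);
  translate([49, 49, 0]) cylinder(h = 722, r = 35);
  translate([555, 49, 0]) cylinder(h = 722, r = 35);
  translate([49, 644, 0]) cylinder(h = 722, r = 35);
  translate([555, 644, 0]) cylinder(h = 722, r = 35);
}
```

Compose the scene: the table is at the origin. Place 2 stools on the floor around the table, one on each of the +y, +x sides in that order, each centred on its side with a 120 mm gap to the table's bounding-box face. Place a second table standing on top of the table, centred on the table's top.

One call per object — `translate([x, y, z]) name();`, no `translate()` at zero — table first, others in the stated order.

table();
translate([664, 1095, 0]) stool();
translate([1774, 356, 0]) stool();
translate([525, 141, 750]) table_2();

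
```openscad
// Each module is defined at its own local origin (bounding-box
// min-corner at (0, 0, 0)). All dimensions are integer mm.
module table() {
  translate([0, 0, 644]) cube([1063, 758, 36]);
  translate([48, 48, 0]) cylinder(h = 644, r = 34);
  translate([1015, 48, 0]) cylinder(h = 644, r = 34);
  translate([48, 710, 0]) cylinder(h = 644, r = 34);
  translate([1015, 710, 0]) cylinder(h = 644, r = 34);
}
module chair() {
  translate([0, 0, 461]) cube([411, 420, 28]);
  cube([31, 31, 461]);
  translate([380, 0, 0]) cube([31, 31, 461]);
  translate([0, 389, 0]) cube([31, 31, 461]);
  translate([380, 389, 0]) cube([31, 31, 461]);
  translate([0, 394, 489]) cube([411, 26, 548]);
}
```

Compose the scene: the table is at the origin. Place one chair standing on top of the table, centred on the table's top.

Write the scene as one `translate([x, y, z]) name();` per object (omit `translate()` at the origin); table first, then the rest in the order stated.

table();
translate([326, 169, 680]) chair();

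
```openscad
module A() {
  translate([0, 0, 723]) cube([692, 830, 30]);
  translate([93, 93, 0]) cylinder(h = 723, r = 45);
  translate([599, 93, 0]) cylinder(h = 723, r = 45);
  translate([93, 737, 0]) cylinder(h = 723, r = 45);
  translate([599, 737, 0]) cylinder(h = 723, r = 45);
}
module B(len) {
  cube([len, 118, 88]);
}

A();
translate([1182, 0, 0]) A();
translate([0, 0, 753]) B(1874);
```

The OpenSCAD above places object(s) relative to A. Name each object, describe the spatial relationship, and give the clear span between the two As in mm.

Second table starts at x = 1182; first ends at x = 692; clear span = 1182 − 692 = 490 mm.

A is a table. B is a beam. A beam spans the tops of two tables. The clear span between the two tables is 490 mm.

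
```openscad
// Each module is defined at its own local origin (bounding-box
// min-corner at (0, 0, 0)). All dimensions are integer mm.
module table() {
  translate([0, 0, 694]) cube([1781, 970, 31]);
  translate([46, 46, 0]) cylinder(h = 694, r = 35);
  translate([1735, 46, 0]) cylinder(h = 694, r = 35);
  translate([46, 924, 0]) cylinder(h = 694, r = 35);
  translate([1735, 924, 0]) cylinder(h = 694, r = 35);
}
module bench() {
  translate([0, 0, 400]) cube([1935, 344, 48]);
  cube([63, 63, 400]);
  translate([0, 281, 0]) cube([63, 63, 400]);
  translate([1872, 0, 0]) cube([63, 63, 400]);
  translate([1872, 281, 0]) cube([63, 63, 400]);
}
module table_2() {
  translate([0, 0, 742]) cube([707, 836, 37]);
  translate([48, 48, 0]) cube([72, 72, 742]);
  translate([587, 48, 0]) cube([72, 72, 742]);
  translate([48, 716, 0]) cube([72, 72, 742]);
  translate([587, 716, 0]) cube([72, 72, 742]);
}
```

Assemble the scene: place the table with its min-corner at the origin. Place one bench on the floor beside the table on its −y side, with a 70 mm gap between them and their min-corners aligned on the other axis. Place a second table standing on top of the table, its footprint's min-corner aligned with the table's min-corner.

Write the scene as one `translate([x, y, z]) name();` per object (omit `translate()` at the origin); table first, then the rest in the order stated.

table();
translate([0, -414, 0]) bench();
translate([0, 0, 725]) table_2();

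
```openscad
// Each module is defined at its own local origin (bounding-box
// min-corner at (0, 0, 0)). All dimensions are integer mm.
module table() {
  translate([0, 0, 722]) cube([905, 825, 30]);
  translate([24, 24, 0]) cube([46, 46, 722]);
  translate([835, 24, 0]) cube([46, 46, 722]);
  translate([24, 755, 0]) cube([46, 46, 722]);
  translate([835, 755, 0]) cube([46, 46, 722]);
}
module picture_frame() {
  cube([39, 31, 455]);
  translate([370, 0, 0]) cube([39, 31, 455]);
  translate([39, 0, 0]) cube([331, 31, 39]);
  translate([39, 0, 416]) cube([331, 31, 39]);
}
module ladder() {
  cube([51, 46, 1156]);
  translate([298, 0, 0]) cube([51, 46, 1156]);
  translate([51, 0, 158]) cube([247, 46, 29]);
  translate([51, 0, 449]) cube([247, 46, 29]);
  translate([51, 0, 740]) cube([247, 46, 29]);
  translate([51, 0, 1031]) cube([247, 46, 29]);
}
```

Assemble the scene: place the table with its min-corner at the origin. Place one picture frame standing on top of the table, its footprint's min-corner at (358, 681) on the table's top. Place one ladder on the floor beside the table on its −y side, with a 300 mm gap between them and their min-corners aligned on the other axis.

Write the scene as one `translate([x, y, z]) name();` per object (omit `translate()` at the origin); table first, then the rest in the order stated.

table();
translate([358, 681, 752]) picture_frame();
translate([0, -346, 0]) ladder();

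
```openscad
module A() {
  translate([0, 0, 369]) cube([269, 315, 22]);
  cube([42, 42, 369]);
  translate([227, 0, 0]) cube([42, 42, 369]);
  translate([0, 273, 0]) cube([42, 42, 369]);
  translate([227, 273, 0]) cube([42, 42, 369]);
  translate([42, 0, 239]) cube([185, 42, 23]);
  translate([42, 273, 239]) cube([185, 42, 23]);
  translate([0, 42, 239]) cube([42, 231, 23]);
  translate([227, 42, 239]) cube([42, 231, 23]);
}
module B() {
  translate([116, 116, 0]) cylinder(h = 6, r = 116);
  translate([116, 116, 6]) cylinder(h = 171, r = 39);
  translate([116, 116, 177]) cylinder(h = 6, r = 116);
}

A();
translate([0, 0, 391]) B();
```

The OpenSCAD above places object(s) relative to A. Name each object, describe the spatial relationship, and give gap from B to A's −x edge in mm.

The spool's min-x is at 0; the stool's min-x is 0; gap = 0 mm.

A is a stool. B is a spool. The spool is on top of the stool. The gap from the spool to the stool's −x edge is 0 mm.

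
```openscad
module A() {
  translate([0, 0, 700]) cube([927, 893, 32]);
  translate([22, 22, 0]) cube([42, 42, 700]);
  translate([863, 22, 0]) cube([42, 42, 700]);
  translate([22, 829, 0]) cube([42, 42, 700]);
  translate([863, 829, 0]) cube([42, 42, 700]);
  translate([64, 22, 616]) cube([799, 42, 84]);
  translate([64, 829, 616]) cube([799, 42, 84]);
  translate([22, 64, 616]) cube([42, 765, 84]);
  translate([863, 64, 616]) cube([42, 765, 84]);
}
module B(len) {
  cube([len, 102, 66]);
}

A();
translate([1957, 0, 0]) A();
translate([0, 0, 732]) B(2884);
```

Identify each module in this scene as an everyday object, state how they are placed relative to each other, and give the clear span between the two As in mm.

A is a table. B is a beam. A beam spans the tops of two tables. The clear span between the two tables is 1030 mm.

Second table starts at x = 1957; first ends at x = 927; clear span = 1957 − 927 = 1030 mm.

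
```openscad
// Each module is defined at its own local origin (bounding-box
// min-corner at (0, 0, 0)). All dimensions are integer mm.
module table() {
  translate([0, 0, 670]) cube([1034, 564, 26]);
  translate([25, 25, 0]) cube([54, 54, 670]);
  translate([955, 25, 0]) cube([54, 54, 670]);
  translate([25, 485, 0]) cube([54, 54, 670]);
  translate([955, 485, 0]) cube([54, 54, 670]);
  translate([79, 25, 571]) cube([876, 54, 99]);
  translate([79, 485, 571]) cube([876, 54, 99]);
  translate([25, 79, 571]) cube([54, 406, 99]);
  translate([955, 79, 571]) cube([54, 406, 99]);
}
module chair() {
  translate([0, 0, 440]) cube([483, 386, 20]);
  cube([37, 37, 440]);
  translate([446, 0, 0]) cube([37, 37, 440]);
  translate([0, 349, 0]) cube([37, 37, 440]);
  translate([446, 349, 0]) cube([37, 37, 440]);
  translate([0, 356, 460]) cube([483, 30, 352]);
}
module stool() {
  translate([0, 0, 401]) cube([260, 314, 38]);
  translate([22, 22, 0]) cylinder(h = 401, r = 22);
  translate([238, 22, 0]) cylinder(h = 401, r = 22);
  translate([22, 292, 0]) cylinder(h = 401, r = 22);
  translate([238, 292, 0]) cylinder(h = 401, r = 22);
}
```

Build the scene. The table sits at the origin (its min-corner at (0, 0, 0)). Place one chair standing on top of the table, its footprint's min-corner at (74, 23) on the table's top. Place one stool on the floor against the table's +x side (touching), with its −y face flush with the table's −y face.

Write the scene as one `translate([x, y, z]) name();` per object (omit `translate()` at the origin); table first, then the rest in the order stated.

table();
translate([74, 23, 696]) chair();
translate([1034, 0, 0]) stool();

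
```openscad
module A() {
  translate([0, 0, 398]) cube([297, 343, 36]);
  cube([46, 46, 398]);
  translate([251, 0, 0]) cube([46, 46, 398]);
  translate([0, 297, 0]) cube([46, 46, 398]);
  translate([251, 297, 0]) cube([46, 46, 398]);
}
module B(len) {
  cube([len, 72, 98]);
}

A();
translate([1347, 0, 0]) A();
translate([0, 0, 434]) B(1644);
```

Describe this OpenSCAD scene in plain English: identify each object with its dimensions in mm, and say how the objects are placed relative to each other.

A is a simple wooden stool: a rectangular seat 297 mm (x) by 343 mm (y), 36 mm thick, top face at z = 434 mm, on four square legs, each 46×46 mm in cross-section. The legs rest on z = 0, each flush with a corner of the seat.

B is a rectangular beam 1644 mm long (x), 72 mm deep (y), 98 mm thick (z).

The beam spans the tops of two stools placed 1050 mm apart, resting at z = 434 mm.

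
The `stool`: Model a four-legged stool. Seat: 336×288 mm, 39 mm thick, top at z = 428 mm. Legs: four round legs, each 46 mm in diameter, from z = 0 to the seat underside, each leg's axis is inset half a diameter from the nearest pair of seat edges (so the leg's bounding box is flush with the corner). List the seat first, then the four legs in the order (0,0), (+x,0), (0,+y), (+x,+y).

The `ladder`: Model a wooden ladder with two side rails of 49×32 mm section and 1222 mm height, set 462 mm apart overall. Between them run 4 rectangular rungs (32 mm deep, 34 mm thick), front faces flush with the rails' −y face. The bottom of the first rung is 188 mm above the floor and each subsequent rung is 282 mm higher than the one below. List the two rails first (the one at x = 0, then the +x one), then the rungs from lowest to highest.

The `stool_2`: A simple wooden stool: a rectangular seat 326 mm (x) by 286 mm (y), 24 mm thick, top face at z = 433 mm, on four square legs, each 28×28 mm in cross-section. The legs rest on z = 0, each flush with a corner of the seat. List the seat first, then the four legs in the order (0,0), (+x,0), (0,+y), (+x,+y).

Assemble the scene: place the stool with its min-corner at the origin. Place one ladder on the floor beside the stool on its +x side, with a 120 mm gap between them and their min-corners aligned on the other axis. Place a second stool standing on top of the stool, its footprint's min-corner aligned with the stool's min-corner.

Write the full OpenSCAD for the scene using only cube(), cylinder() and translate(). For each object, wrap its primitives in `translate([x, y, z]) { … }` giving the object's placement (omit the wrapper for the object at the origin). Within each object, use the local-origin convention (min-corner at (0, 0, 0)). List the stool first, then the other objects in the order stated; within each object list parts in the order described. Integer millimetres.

translate([0, 0, 389]) cube([336, 288, 39]);
translate([23, 23, 0]) cylinder(h = 389, r = 23);
translate([313, 23, 0]) cylinder(h = 389, r = 23);
translate([23, 265, 0]) cylinder(h = 389, r = 23);
translate([313, 265, 0]) cylinder(h = 389, r = 23);
translate([456, 0, 0]) {
  cube([49, 32, 1222]);
  translate([413, 0, 0]) cube([49, 32, 1222]);
  translate([49, 0, 188]) cube([364, 32, 34]);
  translate([49, 0, 470]) cube([364, 32, 34]);
  translate([49, 0, 752]) cube([364, 32, 34]);
  translate([49, 0, 1034]) cube([364, 32, 34]);
}
translate([0, 0, 428]) {
  translate([0, 0, 409]) cube([326, 286, 24]);
  cube([28, 28, 409]);
  translate([298, 0, 0]) cube([28, 28, 409]);
  translate([0, 258, 0]) cube([28, 28, 409]);
  translate([298, 258, 0]) cube([28, 28, 409]);
}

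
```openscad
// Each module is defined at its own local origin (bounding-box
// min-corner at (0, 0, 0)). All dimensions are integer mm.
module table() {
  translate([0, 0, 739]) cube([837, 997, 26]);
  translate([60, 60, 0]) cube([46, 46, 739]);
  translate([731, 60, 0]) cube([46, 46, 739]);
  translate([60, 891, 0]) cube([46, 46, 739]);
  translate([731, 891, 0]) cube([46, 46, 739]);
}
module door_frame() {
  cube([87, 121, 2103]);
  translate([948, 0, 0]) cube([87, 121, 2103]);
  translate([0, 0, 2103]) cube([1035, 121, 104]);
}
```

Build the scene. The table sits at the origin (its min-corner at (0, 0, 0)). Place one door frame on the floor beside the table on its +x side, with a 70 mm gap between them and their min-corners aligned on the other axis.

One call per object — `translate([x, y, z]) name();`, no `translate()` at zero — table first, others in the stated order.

table();
translate([907, 0, 0]) door_frame();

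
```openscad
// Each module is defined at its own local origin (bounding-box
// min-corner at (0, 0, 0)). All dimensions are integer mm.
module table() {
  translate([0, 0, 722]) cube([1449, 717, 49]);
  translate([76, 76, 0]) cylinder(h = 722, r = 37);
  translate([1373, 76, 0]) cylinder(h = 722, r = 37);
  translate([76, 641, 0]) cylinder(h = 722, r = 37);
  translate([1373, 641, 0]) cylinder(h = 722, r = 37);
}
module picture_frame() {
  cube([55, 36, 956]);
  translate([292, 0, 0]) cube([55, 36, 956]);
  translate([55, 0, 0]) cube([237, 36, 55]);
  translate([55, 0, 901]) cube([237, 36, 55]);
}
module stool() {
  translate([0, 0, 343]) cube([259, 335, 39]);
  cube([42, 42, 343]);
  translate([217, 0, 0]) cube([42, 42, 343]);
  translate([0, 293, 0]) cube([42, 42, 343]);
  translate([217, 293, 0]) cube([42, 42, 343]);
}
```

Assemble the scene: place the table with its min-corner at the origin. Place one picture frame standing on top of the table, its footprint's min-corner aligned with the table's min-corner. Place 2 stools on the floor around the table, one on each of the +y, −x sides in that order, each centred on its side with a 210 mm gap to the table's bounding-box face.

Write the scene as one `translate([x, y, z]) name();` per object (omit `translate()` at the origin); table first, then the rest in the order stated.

table();
translate([0, 0, 771]) picture_frame();
translate([595, 927, 0]) stool();
translate([-469, 191, 0]) stool();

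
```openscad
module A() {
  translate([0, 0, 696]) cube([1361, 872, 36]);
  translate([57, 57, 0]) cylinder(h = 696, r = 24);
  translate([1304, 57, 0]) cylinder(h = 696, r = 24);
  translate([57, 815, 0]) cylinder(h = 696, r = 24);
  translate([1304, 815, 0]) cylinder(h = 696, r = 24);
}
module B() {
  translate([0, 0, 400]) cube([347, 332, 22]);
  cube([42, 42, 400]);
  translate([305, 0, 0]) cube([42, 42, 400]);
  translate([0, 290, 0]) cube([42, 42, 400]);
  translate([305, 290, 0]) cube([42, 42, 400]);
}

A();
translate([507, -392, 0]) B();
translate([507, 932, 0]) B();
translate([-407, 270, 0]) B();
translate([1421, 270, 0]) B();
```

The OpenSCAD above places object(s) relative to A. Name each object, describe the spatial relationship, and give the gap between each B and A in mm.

Each stool's nearest face is 60 mm from the table's bounding box.

A is a table. B is a stool. Four stools sit around the table at the −y, +y, −x, +x sides. The gap between each stool and the table is 60 mm.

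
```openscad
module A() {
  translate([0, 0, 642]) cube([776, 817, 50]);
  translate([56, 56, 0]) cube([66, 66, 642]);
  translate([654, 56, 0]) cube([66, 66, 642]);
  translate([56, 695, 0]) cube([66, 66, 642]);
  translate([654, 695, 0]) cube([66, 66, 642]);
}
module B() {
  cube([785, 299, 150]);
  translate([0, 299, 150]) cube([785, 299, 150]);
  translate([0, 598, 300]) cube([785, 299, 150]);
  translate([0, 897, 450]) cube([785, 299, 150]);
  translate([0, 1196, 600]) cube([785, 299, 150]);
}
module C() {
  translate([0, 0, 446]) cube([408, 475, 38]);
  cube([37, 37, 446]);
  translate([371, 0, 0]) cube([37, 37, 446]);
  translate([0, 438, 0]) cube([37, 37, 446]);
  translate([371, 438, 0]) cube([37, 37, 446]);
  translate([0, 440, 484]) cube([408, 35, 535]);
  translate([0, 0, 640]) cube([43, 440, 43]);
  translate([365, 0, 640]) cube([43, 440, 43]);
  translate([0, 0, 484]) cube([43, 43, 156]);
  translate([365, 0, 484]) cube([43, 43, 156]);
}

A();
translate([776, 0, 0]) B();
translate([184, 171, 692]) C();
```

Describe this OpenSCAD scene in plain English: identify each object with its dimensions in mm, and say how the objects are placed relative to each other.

A is a rectangular dining table. The top is 776×817×50 mm with its upper surface at z = 692 mm. It stands on four 66×66 mm square legs, each inset 56 mm from the nearest pair of top edges, running from the floor to the underside of the top.

B is a straight staircase of 5 solid steps. Each step is 785 mm wide (x), 299 mm deep (y, the going) and 150 mm tall (the rise). The first step rests on the floor; each subsequent step sits one going further in +y and one rise higher in +z, directly behind and above the previous step with no overlap.

C is a chair. The seat is a 408×475×38 mm slab with its top at z = 484 mm, on four 37×37 mm corner legs (flush with the seat edges, standing on z = 0). A flat backrest 35 mm thick, 535 mm tall, spans the full seat width and rises from the seat top along its +y edge, rear face flush with the rear of the seat. Two armrests of 43×43 mm section run along each side from the seat's front edge to the front of the backrest, top faces 199 mm above the seat top and outer faces flush with the seat's x-edges; a 43×43 mm post under the front of each armrest stands on the seat at the front corner.

The staircase is against the table's +x side, with their −y faces flush. The chair is on top of the table, centred.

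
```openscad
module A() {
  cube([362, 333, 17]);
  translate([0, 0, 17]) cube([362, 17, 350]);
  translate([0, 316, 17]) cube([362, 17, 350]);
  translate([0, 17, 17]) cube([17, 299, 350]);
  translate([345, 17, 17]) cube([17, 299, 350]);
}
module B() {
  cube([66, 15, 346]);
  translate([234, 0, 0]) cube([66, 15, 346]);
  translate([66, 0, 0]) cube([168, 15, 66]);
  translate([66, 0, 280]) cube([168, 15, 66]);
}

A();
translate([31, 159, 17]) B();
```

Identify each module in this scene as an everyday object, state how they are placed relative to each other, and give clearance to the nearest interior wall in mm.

A is an open box. B is a picture frame. The picture frame sits inside the open box, centred. The clearance to the nearest interior wall is 14 mm.

Clearances: x = 14, y = 142; minimum 14 mm.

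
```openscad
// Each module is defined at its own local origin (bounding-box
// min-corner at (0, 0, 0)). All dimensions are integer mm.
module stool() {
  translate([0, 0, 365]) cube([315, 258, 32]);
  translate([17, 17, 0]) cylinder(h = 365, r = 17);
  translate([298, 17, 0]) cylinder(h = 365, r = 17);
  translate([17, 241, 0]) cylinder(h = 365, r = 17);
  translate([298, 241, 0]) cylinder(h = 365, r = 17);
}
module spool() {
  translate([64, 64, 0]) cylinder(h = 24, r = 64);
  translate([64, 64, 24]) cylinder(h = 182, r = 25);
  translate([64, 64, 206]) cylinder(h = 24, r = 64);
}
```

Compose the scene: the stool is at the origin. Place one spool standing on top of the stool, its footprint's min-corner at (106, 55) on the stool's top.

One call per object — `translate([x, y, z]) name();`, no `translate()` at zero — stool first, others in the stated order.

stool();
translate([106, 55, 397]) spool();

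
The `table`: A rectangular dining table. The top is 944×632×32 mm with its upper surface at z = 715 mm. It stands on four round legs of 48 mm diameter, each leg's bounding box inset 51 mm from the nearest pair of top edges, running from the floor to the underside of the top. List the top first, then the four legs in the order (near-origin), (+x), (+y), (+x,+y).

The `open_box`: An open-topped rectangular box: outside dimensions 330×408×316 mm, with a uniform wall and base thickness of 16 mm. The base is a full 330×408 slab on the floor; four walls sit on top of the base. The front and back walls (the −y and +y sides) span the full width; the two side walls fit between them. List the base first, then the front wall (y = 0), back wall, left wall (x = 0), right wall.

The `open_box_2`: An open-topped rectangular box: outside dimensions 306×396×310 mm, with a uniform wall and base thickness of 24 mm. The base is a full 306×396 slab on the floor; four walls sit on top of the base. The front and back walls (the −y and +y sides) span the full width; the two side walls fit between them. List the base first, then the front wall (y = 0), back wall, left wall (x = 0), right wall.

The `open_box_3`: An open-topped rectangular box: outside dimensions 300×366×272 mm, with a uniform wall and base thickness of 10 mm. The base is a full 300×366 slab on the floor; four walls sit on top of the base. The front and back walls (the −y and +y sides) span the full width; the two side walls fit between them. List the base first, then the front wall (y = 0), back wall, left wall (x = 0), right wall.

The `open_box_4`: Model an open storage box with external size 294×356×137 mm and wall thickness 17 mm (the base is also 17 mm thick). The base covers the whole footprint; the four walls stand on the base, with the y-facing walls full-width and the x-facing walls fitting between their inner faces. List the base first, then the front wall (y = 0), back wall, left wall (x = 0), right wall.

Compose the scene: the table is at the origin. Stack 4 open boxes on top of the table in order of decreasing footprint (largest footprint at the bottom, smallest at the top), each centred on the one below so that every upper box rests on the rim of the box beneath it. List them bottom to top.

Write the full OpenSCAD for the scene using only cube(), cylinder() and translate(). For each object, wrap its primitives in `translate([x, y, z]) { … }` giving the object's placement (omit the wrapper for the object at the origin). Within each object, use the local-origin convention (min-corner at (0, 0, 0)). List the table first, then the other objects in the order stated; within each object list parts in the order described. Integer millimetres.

translate([0, 0, 683]) cube([944, 632, 32]);
translate([75, 75, 0]) cylinder(h = 683, r = 24);
translate([869, 75, 0]) cylinder(h = 683, r = 24);
translate([75, 557, 0]) cylinder(h = 683, r = 24);
translate([869, 557, 0]) cylinder(h = 683, r = 24);
translate([307, 112, 715]) {
  cube([330, 408, 16]);
  translate([0, 0, 16]) cube([330, 16, 300]);
  translate([0, 392, 16]) cube([330, 16, 300]);
  translate([0, 16, 16]) cube([16, 376, 300]);
  translate([314, 16, 16]) cube([16, 376, 300]);
}
translate([319, 118, 1031]) {
  cube([306, 396, 24]);
  translate([0, 0, 24]) cube([306, 24, 286]);
  translate([0, 372, 24]) cube([306, 24, 286]);
  translate([0, 24, 24]) cube([24, 348, 286]);
  translate([282, 24, 24]) cube([24, 348, 286]);
}
translate([322, 133, 1341]) {
  cube([300, 366, 10]);
  translate([0, 0, 10]) cube([300, 10, 262]);
  translate([0, 356, 10]) cube([300, 10, 262]);
  translate([0, 10, 10]) cube([10, 346, 262]);
  translate([290, 10, 10]) cube([10, 346, 262]);
}
translate([325, 138, 1613]) {
  cube([294, 356, 17]);
  translate([0, 0, 17]) cube([294, 17, 120]);
  translate([0, 339, 17]) cube([294, 17, 120]);
  translate([0, 17, 17]) cube([17, 322, 120]);
  translate([277, 17, 17]) cube([17, 322, 120]);
}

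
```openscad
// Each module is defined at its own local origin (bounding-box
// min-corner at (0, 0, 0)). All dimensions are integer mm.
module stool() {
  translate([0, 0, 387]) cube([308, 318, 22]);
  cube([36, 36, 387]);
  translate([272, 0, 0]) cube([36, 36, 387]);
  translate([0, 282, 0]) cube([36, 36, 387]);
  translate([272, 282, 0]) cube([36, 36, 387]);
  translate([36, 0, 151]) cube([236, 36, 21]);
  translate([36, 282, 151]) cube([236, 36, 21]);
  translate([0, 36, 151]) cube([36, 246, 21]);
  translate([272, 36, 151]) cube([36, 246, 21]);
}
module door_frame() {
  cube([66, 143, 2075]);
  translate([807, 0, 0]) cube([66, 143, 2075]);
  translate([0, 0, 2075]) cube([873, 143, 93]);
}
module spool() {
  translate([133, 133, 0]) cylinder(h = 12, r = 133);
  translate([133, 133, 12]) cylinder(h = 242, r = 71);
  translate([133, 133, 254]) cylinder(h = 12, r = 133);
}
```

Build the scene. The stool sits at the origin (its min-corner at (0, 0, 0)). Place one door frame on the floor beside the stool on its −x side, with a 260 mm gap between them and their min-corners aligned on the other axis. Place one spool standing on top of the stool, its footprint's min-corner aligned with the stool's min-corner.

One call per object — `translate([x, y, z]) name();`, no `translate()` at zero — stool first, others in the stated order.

stool();
translate([-1133, 0, 0]) door_frame();
translate([0, 0, 409]) spool();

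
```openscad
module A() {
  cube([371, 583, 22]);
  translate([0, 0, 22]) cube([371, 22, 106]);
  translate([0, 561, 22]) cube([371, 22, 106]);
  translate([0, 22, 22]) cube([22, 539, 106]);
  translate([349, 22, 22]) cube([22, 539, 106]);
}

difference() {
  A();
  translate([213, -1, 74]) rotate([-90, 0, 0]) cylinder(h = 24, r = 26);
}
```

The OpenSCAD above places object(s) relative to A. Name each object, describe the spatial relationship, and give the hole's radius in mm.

A is an open box. The open box has a circular hole through its front wall. The hole's radius is 26 mm.

The subtracted cylinder has r = 26 mm.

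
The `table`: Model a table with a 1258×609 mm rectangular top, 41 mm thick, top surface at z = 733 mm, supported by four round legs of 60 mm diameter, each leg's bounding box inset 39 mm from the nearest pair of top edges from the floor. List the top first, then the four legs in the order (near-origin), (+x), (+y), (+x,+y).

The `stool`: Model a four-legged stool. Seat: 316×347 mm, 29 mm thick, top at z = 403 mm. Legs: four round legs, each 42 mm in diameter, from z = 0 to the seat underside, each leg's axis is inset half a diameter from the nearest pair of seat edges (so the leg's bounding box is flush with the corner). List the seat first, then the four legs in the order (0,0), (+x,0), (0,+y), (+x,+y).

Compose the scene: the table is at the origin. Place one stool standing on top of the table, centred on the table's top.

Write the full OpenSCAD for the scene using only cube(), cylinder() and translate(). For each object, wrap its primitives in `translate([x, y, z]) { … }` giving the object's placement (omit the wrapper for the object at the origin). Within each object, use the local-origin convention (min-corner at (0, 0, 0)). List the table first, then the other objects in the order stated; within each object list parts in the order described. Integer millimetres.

translate([0, 0, 692]) cube([1258, 609, 41]);
translate([69, 69, 0]) cylinder(h = 692, r = 30);
translate([1189, 69, 0]) cylinder(h = 692, r = 30);
translate([69, 540, 0]) cylinder(h = 692, r = 30);
translate([1189, 540, 0]) cylinder(h = 692, r = 30);
translate([471, 131, 733]) {
  translate([0, 0, 374]) cube([316, 347, 29]);
  translate([21, 21, 0]) cylinder(h = 374, r = 21);
  translate([295, 21, 0]) cylinder(h = 374, r = 21);
  translate([21, 326, 0]) cylinder(h = 374, r = 21);
  translate([295, 326, 0]) cylinder(h = 374, r = 21);
}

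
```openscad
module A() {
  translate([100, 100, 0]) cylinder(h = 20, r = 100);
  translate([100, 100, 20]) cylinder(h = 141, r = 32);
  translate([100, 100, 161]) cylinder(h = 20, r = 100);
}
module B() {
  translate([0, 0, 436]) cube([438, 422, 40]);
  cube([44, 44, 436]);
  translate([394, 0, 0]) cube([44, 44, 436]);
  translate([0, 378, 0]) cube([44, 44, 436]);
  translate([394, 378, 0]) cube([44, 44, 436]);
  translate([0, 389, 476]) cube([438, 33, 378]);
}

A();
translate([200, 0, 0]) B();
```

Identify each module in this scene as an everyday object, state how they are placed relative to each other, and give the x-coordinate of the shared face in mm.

A is a spool. B is a chair. The chair is against the spool's +x side, with their −y faces flush. The x-coordinate of the shared face is 200 mm.

The spool's +x face and the chair's −x face are both at x = 200 mm.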